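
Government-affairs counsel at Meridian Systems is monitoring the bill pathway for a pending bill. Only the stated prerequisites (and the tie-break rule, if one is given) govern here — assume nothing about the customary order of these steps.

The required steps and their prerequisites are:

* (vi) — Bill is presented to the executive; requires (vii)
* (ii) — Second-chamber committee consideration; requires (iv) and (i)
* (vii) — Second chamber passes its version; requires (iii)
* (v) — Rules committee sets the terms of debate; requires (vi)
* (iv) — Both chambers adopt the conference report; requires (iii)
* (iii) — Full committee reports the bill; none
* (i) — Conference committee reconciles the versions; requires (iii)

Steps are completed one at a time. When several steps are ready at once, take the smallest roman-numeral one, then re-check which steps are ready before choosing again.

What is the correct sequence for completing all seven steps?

(iii) is the only step with nothing outstanding, so it goes first.
Now (i), (iv) and (vii) have their prerequisites met. (i) has the earlier label, so (i) next.
Ready: (iv) and (vii). (iv) has the earlier label → (iv).
(ii) now also ready, so the ready set is {(ii), (vii)}; (ii) has the earlier label → (ii).
(vii) is the only step now ready → (vii).
(vi) needed (vii), now all done → (vi).
(v) needed (vi), now all done → (v).

(iii), (i), (iv), (ii), (vii), (vi), (v)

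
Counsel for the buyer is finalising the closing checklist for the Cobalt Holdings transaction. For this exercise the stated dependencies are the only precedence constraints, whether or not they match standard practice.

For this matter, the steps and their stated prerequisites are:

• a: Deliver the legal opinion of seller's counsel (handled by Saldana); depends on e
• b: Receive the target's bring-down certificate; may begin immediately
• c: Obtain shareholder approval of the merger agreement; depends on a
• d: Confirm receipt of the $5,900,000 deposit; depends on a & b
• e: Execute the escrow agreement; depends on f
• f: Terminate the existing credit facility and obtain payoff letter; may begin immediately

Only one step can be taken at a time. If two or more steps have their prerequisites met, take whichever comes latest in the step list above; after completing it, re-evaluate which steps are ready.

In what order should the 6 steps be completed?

f → e → b → a → d → c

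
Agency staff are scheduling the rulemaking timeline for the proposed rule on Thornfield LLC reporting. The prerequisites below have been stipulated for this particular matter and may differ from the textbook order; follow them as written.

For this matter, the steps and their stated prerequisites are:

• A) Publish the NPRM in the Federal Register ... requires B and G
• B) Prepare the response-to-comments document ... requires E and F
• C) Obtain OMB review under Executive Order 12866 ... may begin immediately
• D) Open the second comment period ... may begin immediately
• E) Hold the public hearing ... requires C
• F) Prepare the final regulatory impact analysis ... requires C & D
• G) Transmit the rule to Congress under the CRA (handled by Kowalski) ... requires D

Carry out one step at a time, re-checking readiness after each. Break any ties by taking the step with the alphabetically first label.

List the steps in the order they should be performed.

Nothing is required for C and D. C has the earlier label → C first.
E now also ready, so the ready set is {D, E}; D has the earlier label → D.
Now E, F and G have their prerequisites met. E has the earlier label, so E next.
Now F and G have their prerequisites met. F has the earlier label, so F next.
Ready: B and G. B has the earlier label → B.
That leaves G as the only ready step → G.
Next only A has its prerequisites met → A.

C, D, E, F, B, G, A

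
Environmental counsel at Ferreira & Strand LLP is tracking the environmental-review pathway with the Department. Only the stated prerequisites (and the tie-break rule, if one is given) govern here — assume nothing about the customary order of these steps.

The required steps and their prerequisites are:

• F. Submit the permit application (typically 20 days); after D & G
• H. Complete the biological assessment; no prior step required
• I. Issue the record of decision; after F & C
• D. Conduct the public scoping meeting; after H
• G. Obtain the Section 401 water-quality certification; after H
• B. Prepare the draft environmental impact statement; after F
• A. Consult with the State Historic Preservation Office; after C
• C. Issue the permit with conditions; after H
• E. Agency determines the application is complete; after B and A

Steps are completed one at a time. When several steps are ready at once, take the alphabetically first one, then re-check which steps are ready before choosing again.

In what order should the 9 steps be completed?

H C A D G F B E I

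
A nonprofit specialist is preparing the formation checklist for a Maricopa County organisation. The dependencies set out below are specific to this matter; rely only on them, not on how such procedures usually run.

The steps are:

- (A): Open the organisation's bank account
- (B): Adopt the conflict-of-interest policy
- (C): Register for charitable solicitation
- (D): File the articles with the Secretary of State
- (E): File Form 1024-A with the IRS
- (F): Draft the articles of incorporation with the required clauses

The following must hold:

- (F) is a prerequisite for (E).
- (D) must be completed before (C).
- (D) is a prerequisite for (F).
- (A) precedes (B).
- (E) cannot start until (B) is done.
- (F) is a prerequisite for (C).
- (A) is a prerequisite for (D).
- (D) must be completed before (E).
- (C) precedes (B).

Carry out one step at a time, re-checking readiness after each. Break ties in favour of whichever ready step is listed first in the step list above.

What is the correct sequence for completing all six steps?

(A) → (D) → (F) → (C) → (B) → (E)

(A) is the only step with nothing outstanding, so it goes first.
(D) is the only step now ready → (D).
(F) is the only step now ready → (F).
(C) needed (D) and (F), now all done → (C).
(B) needed (A) and (C), now all done → (B).
Next only (E) has its prerequisites met → (E).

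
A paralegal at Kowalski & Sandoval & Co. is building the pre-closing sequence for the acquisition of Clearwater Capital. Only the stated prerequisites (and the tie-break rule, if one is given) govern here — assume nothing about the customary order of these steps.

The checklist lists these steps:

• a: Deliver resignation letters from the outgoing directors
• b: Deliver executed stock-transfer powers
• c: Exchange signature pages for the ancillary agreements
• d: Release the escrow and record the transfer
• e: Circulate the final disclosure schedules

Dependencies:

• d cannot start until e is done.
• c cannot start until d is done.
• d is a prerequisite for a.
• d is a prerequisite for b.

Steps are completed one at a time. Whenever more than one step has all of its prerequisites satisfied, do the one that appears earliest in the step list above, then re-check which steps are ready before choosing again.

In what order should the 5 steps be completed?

e → d → a → b → c

e is the only step with nothing outstanding, so it goes first.
Next only d has its prerequisites met → d.
Now a, b and c have their prerequisites met. a is listed earlier, so a next.
b and c are both available; b is listed earlier → b.
c needed d, now all done → c.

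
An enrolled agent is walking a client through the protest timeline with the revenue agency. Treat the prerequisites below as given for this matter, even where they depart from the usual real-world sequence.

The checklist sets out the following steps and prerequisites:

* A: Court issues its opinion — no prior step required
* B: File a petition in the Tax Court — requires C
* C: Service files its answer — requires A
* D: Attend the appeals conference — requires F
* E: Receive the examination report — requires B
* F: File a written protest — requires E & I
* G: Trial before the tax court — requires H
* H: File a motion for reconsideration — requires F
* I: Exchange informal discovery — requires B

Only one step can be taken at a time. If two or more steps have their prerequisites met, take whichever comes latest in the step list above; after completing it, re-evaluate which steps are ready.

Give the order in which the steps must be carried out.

A is the only step with nothing outstanding, so it goes first.
C needed A, now all done → C.
B needed C, now all done → B.
Now I and E have their prerequisites met. I is listed later, so I next.
That leaves E as the only ready step → E.
That leaves F as the only ready step → F.
Ready: H and D. H is listed later → H.
Now G and D have their prerequisites met. G is listed later, so G next.
D needed F, now all done → D.

A C B I E F H G D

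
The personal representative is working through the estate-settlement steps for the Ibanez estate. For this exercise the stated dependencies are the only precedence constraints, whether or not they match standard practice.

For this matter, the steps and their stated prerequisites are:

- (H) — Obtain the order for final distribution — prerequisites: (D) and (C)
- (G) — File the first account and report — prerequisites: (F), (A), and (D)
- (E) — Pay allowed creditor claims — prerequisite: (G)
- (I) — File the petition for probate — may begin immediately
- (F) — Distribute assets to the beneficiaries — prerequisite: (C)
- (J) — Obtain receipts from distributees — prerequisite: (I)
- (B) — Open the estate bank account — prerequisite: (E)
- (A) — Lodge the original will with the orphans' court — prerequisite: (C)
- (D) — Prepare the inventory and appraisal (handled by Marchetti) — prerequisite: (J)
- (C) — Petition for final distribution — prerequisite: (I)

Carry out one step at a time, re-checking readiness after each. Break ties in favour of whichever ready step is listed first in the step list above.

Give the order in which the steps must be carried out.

(I), (J), (D), (C), (H), (F), (A), (G), (E), (B)

(I) has no prerequisites → (I) first.
Now (J) and (C) have their prerequisites met. (J) is listed earlier, so (J) next.
(D) now also ready, so the ready set is {(D), (C)}; (D) is listed earlier → (D).
That leaves (C) as the only ready step → (C).
(H), (F) and (A) are all available; (H) is listed earlier → (H).
Now (F) and (A) have their prerequisites met. (F) is listed earlier, so (F) next.
That leaves (A) as the only ready step → (A).
(G) is the only step now ready → (G).
(E) needed (G), now all done → (E).
Next only (B) has its prerequisites met → (B).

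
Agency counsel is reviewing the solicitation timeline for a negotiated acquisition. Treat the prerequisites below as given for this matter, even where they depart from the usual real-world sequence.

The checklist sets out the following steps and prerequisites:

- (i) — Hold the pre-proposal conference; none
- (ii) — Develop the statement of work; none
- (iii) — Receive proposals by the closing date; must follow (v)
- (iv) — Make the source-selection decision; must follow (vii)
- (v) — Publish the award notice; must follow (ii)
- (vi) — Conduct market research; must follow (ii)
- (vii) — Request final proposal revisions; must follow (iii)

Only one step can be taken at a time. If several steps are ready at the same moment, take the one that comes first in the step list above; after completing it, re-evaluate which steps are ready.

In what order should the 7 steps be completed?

Nothing is required for (i) and (ii). (i) is listed earlier → (i) first.
(ii) is the only step now ready → (ii).
(v) and (vi) are both available; (v) is listed earlier → (v).
(iii) now also ready, so the ready set is {(iii), (vi)}; (iii) is listed earlier → (iii).
(vii) now also ready, so the ready set is {(vi), (vii)}; (vi) is listed earlier → (vi).
(vii) is the only step now ready → (vii).
(iv) is the only step now ready → (iv).

(i), (ii), (v), (iii), (vi), (vii), (iv)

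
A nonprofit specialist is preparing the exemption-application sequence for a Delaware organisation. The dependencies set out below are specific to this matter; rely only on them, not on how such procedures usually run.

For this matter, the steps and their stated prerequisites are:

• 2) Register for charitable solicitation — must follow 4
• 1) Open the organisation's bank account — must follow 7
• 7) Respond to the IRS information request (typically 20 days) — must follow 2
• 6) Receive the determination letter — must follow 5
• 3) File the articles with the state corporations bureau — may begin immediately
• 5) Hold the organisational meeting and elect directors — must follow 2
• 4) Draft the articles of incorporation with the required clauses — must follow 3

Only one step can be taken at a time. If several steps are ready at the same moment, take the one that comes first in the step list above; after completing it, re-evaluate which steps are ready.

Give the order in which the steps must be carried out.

3 has no prerequisites → 3 first.
That leaves 4 as the only ready step → 4.
2 needed 4, now all done → 2.
Now 7 and 5 have their prerequisites met. 7 is listed earlier, so 7 next.
Ready: 1 and 5. 1 is listed earlier → 1.
5 needed 2, now all done → 5.
6 needed 5, now all done → 6.

3 → 4 → 2 → 7 → 1 → 5 → 6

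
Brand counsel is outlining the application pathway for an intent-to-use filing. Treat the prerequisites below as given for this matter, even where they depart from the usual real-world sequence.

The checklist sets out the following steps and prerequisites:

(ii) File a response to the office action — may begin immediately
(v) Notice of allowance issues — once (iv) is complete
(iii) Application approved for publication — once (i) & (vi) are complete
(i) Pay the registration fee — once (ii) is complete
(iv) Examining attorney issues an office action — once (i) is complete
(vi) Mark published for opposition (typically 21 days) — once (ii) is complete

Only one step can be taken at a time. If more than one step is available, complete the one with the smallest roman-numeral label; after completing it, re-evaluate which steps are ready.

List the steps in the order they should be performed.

(ii), (i), (iv), (v), (vi), (iii)

Only (ii) has no prerequisites, so it is first.
(i) and (vi) are both available; (i) has the earlier label → (i).
(iv) now also ready, so the ready set is {(iv), (vi)}; (iv) has the earlier label → (iv).
(v) now also ready, so the ready set is {(v), (vi)}; (v) has the earlier label → (v).
That leaves (vi) as the only ready step → (vi).
That leaves (iii) as the only ready step → (iii).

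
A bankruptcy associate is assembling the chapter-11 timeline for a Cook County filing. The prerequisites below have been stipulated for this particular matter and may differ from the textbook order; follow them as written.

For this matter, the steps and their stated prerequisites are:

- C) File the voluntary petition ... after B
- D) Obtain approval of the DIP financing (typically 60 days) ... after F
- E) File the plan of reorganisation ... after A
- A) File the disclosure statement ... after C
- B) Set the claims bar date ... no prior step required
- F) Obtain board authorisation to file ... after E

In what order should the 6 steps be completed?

B C A E F D

B has no prerequisites → B first.
C needed B, now all done → C.
That leaves A as the only ready step → A.
E is the only step now ready → E.
That leaves F as the only ready step → F.
D needed F, now all done → D.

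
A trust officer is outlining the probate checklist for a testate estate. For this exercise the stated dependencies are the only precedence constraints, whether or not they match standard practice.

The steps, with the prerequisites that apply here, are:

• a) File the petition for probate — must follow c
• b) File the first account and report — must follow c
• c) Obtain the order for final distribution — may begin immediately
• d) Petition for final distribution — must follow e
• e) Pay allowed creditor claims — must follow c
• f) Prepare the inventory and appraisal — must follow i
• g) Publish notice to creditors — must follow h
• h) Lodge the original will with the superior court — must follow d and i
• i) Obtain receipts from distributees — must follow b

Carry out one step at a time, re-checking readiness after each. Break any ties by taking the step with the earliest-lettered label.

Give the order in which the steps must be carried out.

c has no prerequisites → c first.
a, b and e are all available; a has the earlier label → a.
b and e are both available; b has the earlier label → b.
i now also ready, so the ready set is {e, i}; e has the earlier label → e.
Now d and i have their prerequisites met. d has the earlier label, so d next.
i needed b, now all done → i.
Now f and h have their prerequisites met. f has the earlier label, so f next.
h needed d and i, now all done → h.
g needed h, now all done → g.

c → a → b → e → d → i → f → h → g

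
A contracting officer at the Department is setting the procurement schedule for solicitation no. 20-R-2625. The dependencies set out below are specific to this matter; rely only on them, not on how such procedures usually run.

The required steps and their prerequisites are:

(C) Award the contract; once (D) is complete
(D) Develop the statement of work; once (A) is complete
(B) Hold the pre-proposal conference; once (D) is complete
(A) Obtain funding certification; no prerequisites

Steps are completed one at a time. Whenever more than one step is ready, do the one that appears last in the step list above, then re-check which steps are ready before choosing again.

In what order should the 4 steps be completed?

(A) → (D) → (B) → (C)

(A) has no prerequisites → (A) first.
Next only (D) has its prerequisites met → (D).
Now (B) and (C) have their prerequisites met. (B) is listed later, so (B) next.
Next only (C) has its prerequisites met → (C).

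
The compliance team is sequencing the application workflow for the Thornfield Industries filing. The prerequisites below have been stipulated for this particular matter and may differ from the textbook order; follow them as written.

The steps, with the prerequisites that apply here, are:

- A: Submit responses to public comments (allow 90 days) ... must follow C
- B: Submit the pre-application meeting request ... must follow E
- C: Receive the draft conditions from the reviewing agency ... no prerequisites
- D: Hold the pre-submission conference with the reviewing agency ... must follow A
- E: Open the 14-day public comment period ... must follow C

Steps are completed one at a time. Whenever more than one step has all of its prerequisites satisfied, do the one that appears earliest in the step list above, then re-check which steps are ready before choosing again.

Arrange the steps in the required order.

Only C has no prerequisites, so it is first.
Ready: A and E. A is listed earlier → A.
D now also ready, so the ready set is {D, E}; D is listed earlier → D.
E needed C, now all done → E.
Next only B has its prerequisites met → B.

C → A → D → E → B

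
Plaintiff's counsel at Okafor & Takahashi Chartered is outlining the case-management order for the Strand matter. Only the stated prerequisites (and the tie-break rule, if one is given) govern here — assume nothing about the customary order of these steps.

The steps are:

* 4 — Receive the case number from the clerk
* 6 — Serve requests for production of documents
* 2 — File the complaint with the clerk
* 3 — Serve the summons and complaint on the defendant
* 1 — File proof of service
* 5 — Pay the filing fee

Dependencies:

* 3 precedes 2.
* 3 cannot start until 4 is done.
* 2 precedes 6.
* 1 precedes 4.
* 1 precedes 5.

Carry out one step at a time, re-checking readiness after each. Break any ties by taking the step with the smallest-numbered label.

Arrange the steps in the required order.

1 4 3 2 5 6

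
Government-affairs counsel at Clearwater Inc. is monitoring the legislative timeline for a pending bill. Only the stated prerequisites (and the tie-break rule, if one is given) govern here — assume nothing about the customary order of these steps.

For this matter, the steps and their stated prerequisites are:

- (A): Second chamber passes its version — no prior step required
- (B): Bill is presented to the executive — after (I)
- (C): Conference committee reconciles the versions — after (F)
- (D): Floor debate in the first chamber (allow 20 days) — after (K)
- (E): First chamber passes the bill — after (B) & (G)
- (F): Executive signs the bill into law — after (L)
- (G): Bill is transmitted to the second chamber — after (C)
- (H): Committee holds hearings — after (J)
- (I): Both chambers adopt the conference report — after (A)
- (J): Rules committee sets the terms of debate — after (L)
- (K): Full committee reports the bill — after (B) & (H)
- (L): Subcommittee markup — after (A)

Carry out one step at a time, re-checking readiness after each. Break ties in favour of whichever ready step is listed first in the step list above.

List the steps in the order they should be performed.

(A) has no prerequisites → (A) first.
Ready: (I) and (L). (I) is listed earlier → (I).
Ready: (B) and (L). (B) is listed earlier → (B).
(L) needed (A), now all done → (L).
(F) and (J) are both available; (F) is listed earlier → (F).
(C) and (J) are both available; (C) is listed earlier → (C).
Ready: (G) and (J). (G) is listed earlier → (G).
(E) and (J) are both available; (E) is listed earlier → (E).
Next only (J) has its prerequisites met → (J).
(H) needed (J), now all done → (H).
(K) needed (B) and (H), now all done → (K).
(D) needed (K), now all done → (D).

(A), (I), (B), (L), (F), (C), (G), (E), (J), (H), (K), (D)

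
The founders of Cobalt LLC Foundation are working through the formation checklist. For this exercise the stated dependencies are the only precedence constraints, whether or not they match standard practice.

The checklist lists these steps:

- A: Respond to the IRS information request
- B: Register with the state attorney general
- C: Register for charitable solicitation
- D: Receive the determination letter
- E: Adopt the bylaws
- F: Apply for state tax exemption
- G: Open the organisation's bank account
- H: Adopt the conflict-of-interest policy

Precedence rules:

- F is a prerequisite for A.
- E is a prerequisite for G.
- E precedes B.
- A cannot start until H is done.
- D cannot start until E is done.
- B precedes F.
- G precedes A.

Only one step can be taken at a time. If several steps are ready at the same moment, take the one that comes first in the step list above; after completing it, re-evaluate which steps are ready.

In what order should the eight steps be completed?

Nothing is required for C, E and H. C is listed earlier → C first.
E and H are both available; E is listed earlier → E.
B, D and G now also ready, so the ready set is {B, D, G, H}; B is listed earlier → B.
F now also ready, so the ready set is {D, F, G, H}; D is listed earlier → D.
Ready: F, G and H. F is listed earlier → F.
Ready: G and H. G is listed earlier → G.
Next only H has its prerequisites met → H.
That leaves A as the only ready step → A.

C, E, B, D, F, G, H, A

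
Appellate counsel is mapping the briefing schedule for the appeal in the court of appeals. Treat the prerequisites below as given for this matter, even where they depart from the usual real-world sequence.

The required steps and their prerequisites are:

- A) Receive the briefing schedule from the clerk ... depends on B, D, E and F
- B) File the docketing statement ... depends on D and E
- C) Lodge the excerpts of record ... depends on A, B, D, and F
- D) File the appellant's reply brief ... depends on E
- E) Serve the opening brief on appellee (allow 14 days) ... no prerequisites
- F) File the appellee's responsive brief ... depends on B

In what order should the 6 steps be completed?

E is the only step with nothing outstanding, so it goes first.
D needed E, now all done → D.
That leaves B as the only ready step → B.
That leaves F as the only ready step → F.
A needed B, D, E and F, now all done → A.
C is the only step now ready → C.

E D B F A C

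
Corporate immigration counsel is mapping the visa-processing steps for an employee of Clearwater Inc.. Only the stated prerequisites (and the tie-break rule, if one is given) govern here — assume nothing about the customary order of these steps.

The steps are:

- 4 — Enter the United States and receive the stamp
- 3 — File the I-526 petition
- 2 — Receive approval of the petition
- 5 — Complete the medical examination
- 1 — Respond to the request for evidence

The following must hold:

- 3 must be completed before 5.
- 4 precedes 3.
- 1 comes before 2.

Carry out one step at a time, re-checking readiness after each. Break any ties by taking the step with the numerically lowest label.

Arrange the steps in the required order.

1 → 2 → 4 → 3 → 5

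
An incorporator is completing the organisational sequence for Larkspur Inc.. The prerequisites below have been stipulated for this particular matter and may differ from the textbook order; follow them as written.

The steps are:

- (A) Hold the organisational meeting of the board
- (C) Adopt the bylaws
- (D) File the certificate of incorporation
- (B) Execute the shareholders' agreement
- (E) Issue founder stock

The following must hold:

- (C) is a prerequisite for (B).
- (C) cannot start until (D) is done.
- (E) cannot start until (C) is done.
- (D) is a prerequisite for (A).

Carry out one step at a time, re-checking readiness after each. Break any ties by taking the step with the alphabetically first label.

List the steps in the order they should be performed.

(D) → (A) → (C) → (B) → (E)

(D) has no prerequisites → (D) first.
(A) and (C) are both available; (A) has the earlier label → (A).
(C) needed (D), now all done → (C).
Now (B) and (E) have their prerequisites met. (B) has the earlier label, so (B) next.
That leaves (E) as the only ready step → (E).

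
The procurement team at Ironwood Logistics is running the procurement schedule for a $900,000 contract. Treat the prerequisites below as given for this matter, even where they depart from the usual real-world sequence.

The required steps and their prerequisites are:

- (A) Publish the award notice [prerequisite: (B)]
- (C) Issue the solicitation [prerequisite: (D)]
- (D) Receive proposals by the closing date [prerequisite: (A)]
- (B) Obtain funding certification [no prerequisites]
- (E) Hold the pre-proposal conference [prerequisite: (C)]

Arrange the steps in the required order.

Only (B) has no prerequisites, so it is first.
(A) is the only step now ready → (A).
Next only (D) has its prerequisites met → (D).
Next only (C) has its prerequisites met → (C).
(E) needed (C), now all done → (E).

(B) → (A) → (D) → (C) → (E)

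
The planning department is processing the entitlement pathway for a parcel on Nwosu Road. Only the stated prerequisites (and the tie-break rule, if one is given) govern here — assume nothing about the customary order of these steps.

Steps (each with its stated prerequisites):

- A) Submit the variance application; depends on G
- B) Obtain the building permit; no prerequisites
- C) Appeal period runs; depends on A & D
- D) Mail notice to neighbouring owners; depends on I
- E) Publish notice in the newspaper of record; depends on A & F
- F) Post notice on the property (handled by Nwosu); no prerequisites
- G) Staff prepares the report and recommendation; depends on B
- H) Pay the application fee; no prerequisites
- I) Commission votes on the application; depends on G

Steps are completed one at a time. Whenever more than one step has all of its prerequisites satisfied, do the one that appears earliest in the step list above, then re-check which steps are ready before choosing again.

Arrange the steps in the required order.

Nothing is required for B, F and H. B is listed earlier → B first.
G now also ready, so the ready set is {F, G, H}; F is listed earlier → F.
Now G and H have their prerequisites met. G is listed earlier, so G next.
Ready: A, H and I. A is listed earlier → A.
E now also ready, so the ready set is {E, H, I}; E is listed earlier → E.
Now H and I have their prerequisites met. H is listed earlier, so H next.
That leaves I as the only ready step → I.
That leaves D as the only ready step → D.
C is the only step now ready → C.

B, F, G, A, E, H, I, D, C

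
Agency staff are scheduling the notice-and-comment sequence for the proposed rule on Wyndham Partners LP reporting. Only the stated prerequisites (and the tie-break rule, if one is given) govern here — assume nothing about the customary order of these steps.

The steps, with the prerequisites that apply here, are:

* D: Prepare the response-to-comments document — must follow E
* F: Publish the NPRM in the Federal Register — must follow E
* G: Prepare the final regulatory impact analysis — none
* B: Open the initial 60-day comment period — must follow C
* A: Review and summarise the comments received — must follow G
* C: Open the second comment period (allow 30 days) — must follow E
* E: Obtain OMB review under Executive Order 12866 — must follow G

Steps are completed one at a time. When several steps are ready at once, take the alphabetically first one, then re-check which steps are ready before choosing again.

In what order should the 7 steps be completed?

G is the only step with nothing outstanding, so it goes first.
Ready: A and E. A has the earlier label → A.
E needed G, now all done → E.
Now C, D and F have their prerequisites met. C has the earlier label, so C next.
Ready: B, D and F. B has the earlier label → B.
D and F are both available; D has the earlier label → D.
F needed E, now all done → F.

G, A, E, C, B, D, F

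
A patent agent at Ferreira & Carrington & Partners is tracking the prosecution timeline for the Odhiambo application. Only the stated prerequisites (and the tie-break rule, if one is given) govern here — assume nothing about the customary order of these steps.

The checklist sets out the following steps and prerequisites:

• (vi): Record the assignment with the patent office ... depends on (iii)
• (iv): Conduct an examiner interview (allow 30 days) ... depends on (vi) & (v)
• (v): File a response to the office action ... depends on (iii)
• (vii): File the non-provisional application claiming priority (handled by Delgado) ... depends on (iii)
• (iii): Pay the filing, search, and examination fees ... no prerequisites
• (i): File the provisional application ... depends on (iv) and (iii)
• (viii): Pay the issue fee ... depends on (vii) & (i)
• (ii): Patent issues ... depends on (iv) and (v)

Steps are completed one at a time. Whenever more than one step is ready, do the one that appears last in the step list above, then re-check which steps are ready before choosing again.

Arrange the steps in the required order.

(iii) has no prerequisites → (iii) first.
Ready: (vii), (v) and (vi). (vii) is listed later → (vii).
Now (v) and (vi) have their prerequisites met. (v) is listed later, so (v) next.
(vi) needed (iii), now all done → (vi).
(iv) needed (v) and (vi), now all done → (iv).
Now (ii) and (i) have their prerequisites met. (ii) is listed later, so (ii) next.
(i) needed (iii) and (iv), now all done → (i).
(viii) is the only step now ready → (viii).

(iii), (vii), (v), (vi), (iv), (ii), (i), (viii)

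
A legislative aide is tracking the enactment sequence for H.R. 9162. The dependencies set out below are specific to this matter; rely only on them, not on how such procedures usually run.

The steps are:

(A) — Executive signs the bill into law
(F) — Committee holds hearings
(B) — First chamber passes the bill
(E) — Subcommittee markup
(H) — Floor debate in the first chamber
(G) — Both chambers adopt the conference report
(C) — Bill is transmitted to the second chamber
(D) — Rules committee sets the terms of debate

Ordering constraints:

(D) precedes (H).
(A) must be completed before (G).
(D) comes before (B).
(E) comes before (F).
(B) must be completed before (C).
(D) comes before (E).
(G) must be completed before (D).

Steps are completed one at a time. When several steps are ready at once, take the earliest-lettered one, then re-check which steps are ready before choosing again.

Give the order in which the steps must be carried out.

(A) is the only step with nothing outstanding, so it goes first.
(G) is the only step now ready → (G).
(D) needed (G), now all done → (D).
Ready: (B), (E) and (H). (B) has the earlier label → (B).
(C), (E) and (H) are all available; (C) has the earlier label → (C).
(E) and (H) are both available; (E) has the earlier label → (E).
(F) and (H) are both available; (F) has the earlier label → (F).
Next only (H) has its prerequisites met → (H).

(A), (G), (D), (B), (C), (E), (F), (H)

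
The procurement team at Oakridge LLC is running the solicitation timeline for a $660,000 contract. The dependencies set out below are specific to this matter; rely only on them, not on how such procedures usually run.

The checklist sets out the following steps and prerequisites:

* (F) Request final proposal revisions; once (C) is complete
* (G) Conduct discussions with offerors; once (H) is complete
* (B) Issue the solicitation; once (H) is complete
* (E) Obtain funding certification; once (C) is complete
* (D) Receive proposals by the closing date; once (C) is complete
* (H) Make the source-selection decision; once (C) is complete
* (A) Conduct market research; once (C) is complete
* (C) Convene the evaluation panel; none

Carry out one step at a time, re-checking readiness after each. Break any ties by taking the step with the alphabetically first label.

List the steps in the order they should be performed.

(C) is the only step with nothing outstanding, so it goes first.
Now (A), (D), (E), (F) and (H) have their prerequisites met. (A) has the earlier label, so (A) next.
Ready: (D), (E), (F) and (H). (D) has the earlier label → (D).
(E), (F) and (H) are all available; (E) has the earlier label → (E).
Ready: (F) and (H). (F) has the earlier label → (F).
(H) needed (C), now all done → (H).
Now (B) and (G) have their prerequisites met. (B) has the earlier label, so (B) next.
(G) is the only step now ready → (G).

(C) (A) (D) (E) (F) (H) (B) (G)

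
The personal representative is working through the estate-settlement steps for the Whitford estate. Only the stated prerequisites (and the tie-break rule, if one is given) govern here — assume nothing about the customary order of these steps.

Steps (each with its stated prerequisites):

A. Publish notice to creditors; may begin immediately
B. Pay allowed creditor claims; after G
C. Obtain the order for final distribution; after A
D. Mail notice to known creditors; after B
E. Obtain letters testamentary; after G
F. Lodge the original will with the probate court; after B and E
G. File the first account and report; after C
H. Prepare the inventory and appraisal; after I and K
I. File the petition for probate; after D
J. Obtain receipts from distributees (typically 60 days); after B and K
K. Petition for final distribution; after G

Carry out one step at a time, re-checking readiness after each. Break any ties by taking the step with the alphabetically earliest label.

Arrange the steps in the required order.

A has no prerequisites → A first.
C needed A, now all done → C.
That leaves G as the only ready step → G.
Now B, E and K have their prerequisites met. B has the earlier label, so B next.
Ready: D, E and K. D has the earlier label → D.
I now also ready, so the ready set is {E, I, K}; E has the earlier label → E.
F now also ready, so the ready set is {F, I, K}; F has the earlier label → F.
Now I and K have their prerequisites met. I has the earlier label, so I next.
K is the only step now ready → K.
Now H and J have their prerequisites met. H has the earlier label, so H next.
J is the only step now ready → J.

A, C, G, B, D, E, F, I, K, H, J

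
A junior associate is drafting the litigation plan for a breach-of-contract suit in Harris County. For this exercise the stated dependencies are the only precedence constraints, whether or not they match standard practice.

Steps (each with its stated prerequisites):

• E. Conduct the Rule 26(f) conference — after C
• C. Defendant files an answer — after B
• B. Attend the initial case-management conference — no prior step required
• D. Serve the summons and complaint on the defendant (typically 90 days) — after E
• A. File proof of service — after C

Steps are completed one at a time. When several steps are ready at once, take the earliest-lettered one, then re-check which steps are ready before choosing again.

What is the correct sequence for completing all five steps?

B is the only step with nothing outstanding, so it goes first.
That leaves C as the only ready step → C.
Ready: A and E. A has the earlier label → A.
E needed C, now all done → E.
D is the only step now ready → D.

B, C, A, E, D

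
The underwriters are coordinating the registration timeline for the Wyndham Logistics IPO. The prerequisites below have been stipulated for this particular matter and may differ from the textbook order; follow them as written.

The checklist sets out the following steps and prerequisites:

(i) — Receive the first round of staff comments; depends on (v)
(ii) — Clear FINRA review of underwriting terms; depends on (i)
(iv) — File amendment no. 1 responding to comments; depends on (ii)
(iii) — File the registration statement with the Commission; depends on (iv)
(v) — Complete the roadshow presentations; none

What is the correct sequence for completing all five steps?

(v), (i), (ii), (iv), (iii)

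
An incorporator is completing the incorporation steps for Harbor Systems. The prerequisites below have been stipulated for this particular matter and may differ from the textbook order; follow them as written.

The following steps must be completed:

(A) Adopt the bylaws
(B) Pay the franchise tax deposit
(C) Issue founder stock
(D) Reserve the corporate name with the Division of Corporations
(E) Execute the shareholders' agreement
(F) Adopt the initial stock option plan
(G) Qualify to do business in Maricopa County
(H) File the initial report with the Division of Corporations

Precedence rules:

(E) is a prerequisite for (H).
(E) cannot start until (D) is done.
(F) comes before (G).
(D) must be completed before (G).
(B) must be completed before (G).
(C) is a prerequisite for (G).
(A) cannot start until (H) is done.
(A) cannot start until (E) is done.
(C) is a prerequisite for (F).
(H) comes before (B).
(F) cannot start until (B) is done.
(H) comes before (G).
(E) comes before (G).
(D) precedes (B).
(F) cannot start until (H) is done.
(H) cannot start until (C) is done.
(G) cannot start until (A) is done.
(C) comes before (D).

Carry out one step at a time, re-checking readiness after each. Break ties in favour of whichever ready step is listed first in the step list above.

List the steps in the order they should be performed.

(C) is the only step with nothing outstanding, so it goes first.
That leaves (D) as the only ready step → (D).
(E) needed (D), now all done → (E).
That leaves (H) as the only ready step → (H).
Now (A) and (B) have their prerequisites met. (A) is listed earlier, so (A) next.
(B) needed (D) and (H), now all done → (B).
(F) needed (B), (C) and (H), now all done → (F).
Next only (G) has its prerequisites met → (G).

(C), (D), (E), (H), (A), (B), (F), (G)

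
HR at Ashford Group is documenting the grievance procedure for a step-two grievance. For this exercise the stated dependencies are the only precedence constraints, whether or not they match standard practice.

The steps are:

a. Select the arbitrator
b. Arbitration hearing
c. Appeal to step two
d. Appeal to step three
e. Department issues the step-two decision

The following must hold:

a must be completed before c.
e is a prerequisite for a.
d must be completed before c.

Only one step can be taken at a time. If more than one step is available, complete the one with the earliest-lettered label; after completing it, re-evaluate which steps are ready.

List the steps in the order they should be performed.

Nothing is required for b, d and e. b has the earlier label → b first.
d and e are both available; d has the earlier label → d.
Next only e has its prerequisites met → e.
a needed e, now all done → a.
c is the only step now ready → c.

b, d, e, a, c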